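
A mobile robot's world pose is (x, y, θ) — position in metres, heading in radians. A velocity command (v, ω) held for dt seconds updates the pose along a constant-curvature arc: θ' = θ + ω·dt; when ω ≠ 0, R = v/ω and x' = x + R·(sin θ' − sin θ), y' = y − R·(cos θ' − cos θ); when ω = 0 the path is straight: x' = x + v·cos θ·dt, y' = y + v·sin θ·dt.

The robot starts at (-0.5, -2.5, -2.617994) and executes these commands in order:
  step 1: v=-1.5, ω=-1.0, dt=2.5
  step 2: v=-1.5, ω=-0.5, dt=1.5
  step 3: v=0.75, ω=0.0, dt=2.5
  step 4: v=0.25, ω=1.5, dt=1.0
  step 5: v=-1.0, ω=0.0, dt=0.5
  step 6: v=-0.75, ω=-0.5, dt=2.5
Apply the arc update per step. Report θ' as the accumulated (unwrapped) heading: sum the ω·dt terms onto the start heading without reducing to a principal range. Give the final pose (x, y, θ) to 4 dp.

(1.5699, -7.1445, -5.6180)

step 1: θ'=-5.1180 (R=1.5000) → pose (1.6283, -4.3909, -5.1180)
step 2: θ'=-5.8680 (R=3.0000) → pose (0.0818, -5.9523, -5.8680)
step 3: θ'=-5.8680 (straight) → pose (1.7975, -5.1960, -5.8680)
step 4: θ'=-4.3680 (R=0.1667) → pose (1.8871, -4.9872, -4.3680)
step 5: θ'=-4.3680 (straight) → pose (2.0560, -5.4578, -4.3680)
step 6: θ'=-5.6180 (R=1.5000) → pose (1.5699, -7.1445, -5.6180)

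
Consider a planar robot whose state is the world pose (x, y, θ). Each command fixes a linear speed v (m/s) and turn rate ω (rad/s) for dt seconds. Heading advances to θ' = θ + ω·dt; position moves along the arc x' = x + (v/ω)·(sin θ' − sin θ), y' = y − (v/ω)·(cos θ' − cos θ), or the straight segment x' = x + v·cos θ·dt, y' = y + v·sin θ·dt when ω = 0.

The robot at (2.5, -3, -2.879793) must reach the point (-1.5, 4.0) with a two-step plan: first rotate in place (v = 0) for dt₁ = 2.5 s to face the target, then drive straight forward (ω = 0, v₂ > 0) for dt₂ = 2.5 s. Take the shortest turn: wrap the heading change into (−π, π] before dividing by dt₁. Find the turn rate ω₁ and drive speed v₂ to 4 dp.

heading to target = atan2(4−-3, -1.5−2.5) = 2.0899
Δθ = wrap(2.0899 − -2.8798) = -1.3134; ω₁ = Δθ/dt₁ = -0.5254
distance = √((-1.5−2.5)² + (4−-3)²) = 8.0623; v₂ = distance/dt₂ = 3.2249

ω₁ = -0.5254, v₂ = 3.2249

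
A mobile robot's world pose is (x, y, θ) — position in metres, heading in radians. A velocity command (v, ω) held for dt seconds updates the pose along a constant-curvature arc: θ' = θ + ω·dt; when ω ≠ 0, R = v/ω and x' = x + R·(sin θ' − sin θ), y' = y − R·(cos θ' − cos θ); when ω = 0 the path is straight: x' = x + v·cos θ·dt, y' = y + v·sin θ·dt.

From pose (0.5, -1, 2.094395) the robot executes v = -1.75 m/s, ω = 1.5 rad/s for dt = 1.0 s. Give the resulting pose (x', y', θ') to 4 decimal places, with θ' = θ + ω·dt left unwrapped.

θ' = 2.0944 + 1.5·1.0 = 3.5944
R = v/ω = -1.75/1.5 = -1.1667
x' = 0.5 + -1.1667·(sin 3.5944 − sin 2.0944) = 2.0208
y' = -1 − -1.1667·(cos 3.5944 − cos 2.0944) = -1.4658

(2.0208, -1.4658, 3.5944)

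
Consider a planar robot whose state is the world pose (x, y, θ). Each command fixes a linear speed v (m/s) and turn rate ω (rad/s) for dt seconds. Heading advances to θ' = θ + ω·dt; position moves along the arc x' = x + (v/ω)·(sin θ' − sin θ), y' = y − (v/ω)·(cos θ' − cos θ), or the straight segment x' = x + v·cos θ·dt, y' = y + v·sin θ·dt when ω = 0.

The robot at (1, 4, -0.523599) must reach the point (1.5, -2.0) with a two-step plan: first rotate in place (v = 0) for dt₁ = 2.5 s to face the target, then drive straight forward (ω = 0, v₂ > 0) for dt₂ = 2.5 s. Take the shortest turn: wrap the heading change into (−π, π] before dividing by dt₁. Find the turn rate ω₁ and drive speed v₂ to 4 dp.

ω₁ = -0.3856, v₂ = 2.4083

heading to target = atan2(-2−4, 1.5−1) = -1.4877
Δθ = wrap(-1.4877 − -0.5236) = -0.9641; ω₁ = Δθ/dt₁ = -0.3856
distance = √((1.5−1)² + (-2−4)²) = 6.0208; v₂ = distance/dt₂ = 2.4083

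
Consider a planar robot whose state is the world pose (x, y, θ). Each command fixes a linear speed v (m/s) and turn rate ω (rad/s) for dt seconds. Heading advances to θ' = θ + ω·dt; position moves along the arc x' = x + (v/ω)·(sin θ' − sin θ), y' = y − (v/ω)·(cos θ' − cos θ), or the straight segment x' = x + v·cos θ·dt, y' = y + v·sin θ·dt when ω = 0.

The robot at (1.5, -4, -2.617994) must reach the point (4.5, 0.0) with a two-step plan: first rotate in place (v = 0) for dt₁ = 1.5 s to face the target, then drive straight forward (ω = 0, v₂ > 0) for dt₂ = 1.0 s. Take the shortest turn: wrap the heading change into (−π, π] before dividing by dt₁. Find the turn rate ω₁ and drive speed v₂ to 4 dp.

heading to target = atan2(0−-4, 4.5−1.5) = 0.9273
Δθ = wrap(0.9273 − -2.6180) = -2.7379; ω₁ = Δθ/dt₁ = -1.8253
distance = √((4.5−1.5)² + (0−-4)²) = 5.0000; v₂ = distance/dt₂ = 5.0000

ω₁ = -1.8253, v₂ = 5.0000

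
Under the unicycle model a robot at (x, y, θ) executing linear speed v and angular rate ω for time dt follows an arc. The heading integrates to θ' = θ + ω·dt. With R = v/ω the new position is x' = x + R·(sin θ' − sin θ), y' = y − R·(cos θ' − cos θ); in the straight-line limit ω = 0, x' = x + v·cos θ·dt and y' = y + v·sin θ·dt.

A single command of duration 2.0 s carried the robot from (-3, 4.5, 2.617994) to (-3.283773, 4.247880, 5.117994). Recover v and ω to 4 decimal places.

v = 0.2500, ω = 1.2500

Δθ = 5.117994 − 2.617994 = 2.500000
ω = Δθ/dt = 2.500000/2.0 = 1.2500
R = Δx/(sin θ' − sin θ) = 0.2000
v = R·ω = 0.2000·1.2500 = 0.2500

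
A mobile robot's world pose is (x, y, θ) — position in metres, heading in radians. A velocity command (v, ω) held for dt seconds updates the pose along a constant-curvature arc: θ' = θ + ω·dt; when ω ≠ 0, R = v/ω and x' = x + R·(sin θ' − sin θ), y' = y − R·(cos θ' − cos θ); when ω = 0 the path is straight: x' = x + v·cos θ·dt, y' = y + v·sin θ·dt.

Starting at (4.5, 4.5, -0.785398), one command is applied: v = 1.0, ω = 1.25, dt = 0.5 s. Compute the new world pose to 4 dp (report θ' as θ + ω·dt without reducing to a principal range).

(4.9379, 4.2760, -0.1604)

θ' = -0.7854 + 1.25·0.5 = -0.1604
R = v/ω = 1.0/1.25 = 0.8000
x' = 4.5 + 0.8000·(sin -0.1604 − sin -0.7854) = 4.9379
y' = 4.5 − 0.8000·(cos -0.1604 − cos -0.7854) = 4.2760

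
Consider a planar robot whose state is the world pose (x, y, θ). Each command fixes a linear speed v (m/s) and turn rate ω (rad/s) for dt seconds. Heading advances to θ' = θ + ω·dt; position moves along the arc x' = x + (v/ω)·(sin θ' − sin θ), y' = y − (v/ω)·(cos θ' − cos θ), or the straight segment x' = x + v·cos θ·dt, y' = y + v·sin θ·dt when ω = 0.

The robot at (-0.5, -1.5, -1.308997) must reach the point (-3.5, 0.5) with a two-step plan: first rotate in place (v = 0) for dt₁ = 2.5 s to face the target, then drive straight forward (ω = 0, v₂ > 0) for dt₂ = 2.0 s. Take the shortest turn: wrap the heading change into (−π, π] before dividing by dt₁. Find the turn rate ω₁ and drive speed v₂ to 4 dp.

ω₁ = -0.9682, v₂ = 1.8028

heading to target = atan2(0.5−-1.5, -3.5−-0.5) = 2.5536
Δθ = wrap(2.5536 − -1.3090) = -2.4206; ω₁ = Δθ/dt₁ = -0.9682
distance = √((-3.5−-0.5)² + (0.5−-1.5)²) = 3.6056; v₂ = distance/dt₂ = 1.8028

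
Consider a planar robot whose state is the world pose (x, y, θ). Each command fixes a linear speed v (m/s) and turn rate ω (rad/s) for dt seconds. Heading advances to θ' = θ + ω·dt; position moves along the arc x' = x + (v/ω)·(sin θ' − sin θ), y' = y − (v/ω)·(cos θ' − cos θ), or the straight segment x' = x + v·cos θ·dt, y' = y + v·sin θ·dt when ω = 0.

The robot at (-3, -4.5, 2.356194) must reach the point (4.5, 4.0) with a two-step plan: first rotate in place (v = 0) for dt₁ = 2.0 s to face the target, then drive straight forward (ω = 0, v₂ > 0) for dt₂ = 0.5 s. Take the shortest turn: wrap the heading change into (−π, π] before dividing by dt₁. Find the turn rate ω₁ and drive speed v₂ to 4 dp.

heading to target = atan2(4−-4.5, 4.5−-3) = 0.8478
Δθ = wrap(0.8478 − 2.3562) = -1.5084; ω₁ = Δθ/dt₁ = -0.7542
distance = √((4.5−-3)² + (4−-4.5)²) = 11.3358; v₂ = distance/dt₂ = 22.6716

ω₁ = -0.7542, v₂ = 22.6716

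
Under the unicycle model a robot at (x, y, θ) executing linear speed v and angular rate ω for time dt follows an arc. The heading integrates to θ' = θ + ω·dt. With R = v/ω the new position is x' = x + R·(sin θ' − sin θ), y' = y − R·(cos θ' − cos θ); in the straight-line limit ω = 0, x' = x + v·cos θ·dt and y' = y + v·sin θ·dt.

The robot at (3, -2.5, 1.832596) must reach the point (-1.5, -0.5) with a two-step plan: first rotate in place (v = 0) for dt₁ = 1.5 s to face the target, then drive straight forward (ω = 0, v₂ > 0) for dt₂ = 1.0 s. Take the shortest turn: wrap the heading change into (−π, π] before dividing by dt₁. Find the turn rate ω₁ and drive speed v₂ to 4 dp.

heading to target = atan2(-0.5−-2.5, -1.5−3) = 2.7234
Δθ = wrap(2.7234 − 1.8326) = 0.8908; ω₁ = Δθ/dt₁ = 0.5938
distance = √((-1.5−3)² + (-0.5−-2.5)²) = 4.9244; v₂ = distance/dt₂ = 4.9244

ω₁ = 0.5938, v₂ = 4.9244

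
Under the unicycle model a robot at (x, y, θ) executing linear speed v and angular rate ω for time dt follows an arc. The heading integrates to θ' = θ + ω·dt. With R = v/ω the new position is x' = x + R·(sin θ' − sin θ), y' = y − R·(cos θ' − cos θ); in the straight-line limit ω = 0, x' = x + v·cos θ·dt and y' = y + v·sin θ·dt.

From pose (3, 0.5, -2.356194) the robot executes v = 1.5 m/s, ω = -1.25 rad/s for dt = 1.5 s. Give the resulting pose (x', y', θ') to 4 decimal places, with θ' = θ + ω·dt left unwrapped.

θ' = -2.3562 + -1.25·1.5 = -4.2312
R = v/ω = 1.5/-1.25 = -1.2000
x' = 3 + -1.2000·(sin -4.2312 − sin -2.3562) = 1.0877
y' = 0.5 − -1.2000·(cos -4.2312 − cos -2.3562) = 0.7931

(1.0877, 0.7931, -4.2312)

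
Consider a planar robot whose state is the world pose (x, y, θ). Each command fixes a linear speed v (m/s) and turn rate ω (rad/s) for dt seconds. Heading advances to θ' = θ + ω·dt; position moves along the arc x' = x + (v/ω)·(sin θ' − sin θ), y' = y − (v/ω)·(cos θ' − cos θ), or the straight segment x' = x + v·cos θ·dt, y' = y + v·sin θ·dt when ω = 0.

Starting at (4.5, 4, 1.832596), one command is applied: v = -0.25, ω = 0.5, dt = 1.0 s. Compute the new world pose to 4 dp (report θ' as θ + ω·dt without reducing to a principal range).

(4.6212, 3.7843, 2.3326)

θ' = 1.8326 + 0.5·1.0 = 2.3326
R = v/ω = -0.25/0.5 = -0.5000
x' = 4.5 + -0.5000·(sin 2.3326 − sin 1.8326) = 4.6212
y' = 4 − -0.5000·(cos 2.3326 − cos 1.8326) = 3.7843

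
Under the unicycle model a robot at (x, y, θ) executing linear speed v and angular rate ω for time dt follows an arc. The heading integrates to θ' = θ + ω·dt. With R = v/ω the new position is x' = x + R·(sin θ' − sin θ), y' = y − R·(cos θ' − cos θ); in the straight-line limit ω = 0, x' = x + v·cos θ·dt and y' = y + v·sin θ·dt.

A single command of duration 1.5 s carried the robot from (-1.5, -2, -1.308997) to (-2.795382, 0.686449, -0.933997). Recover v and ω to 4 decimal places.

v = -2.0000, ω = 0.2500

Δθ = -0.933997 − -1.308997 = 0.375000
ω = Δθ/dt = 0.375000/1.5 = 0.2500
R = −Δy/(cos θ' − cos θ) = -8.0000
v = R·ω = -8.0000·0.2500 = -2.0000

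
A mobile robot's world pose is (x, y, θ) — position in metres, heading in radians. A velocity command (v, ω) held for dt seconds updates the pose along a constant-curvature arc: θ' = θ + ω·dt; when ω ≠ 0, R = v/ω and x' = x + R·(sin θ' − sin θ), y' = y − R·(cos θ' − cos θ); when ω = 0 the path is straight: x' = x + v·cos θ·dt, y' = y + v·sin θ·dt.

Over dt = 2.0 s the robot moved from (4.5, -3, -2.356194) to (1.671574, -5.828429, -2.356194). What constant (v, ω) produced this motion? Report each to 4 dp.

v = 2.0000, ω = 0.0000

Δθ = -2.356194 − -2.356194 = 0.000000
ω = Δθ/dt = 0.000000/2.0 = 0.0000
ω = 0 → v = (Δx·cos θ + Δy·sin θ)/dt = 2.0000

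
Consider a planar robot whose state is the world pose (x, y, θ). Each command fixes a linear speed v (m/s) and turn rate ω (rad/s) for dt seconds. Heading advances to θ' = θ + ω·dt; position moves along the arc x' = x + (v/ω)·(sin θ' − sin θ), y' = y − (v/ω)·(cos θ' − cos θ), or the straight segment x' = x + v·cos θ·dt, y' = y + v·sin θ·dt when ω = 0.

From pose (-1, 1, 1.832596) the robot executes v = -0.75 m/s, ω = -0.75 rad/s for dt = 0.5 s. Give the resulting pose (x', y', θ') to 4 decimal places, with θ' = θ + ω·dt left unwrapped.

θ' = 1.8326 + -0.75·0.5 = 1.4576
R = v/ω = -0.75/-0.75 = 1.0000
x' = -1 + 1.0000·(sin 1.4576 − sin 1.8326) = -0.9723
y' = 1 − 1.0000·(cos 1.4576 − cos 1.8326) = 0.6282

(-0.9723, 0.6282, 1.4576)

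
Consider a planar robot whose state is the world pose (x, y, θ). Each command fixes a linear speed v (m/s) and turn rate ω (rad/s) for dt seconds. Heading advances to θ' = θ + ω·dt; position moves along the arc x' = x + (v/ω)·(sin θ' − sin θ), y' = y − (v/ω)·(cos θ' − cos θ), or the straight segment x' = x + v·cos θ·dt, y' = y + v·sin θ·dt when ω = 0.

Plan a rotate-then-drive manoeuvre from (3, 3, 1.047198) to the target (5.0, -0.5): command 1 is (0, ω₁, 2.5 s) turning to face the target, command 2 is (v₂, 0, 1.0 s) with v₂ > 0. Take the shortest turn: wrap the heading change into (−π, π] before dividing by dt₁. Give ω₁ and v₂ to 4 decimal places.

ω₁ = -0.8395, v₂ = 4.0311

heading to target = atan2(-0.5−3, 5−3) = -1.0517
Δθ = wrap(-1.0517 − 1.0472) = -2.0988; ω₁ = Δθ/dt₁ = -0.8395
distance = √((5−3)² + (-0.5−3)²) = 4.0311; v₂ = distance/dt₂ = 4.0311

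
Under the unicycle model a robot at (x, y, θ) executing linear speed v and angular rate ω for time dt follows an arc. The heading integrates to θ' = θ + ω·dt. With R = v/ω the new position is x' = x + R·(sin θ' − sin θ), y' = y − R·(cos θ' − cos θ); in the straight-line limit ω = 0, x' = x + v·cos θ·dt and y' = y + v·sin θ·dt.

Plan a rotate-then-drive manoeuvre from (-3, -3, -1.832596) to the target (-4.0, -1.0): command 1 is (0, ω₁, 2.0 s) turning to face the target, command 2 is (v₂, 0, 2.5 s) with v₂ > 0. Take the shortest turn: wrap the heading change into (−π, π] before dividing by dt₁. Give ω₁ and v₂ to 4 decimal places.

ω₁ = -1.2081, v₂ = 0.8944

heading to target = atan2(-1−-3, -4−-3) = 2.0344
Δθ = wrap(2.0344 − -1.8326) = -2.4161; ω₁ = Δθ/dt₁ = -1.2081
distance = √((-4−-3)² + (-1−-3)²) = 2.2361; v₂ = distance/dt₂ = 0.8944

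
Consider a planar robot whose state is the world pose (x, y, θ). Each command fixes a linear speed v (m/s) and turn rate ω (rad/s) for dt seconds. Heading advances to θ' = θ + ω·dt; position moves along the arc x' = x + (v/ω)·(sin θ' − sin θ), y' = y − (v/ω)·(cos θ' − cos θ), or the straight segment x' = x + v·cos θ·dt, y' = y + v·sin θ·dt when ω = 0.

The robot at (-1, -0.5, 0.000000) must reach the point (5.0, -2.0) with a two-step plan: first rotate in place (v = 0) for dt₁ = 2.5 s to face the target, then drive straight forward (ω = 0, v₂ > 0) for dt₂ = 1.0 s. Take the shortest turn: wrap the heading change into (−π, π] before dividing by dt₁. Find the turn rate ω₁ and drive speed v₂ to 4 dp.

heading to target = atan2(-2−-0.5, 5−-1) = -0.2450
Δθ = wrap(-0.2450 − 0.0000) = -0.2450; ω₁ = Δθ/dt₁ = -0.0980
distance = √((5−-1)² + (-2−-0.5)²) = 6.1847; v₂ = distance/dt₂ = 6.1847

ω₁ = -0.0980, v₂ = 6.1847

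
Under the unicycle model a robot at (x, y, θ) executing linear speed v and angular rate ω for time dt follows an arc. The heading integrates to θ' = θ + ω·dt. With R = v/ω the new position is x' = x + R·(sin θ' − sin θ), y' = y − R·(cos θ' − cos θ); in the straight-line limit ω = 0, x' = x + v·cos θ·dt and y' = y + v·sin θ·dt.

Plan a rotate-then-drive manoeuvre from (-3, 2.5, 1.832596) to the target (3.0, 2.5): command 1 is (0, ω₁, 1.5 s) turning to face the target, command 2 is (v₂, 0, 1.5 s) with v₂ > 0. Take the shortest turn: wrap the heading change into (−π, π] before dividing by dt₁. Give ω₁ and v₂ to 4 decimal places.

ω₁ = -1.2217, v₂ = 4.0000

heading to target = atan2(2.5−2.5, 3−-3) = 0.0000
Δθ = wrap(0.0000 − 1.8326) = -1.8326; ω₁ = Δθ/dt₁ = -1.2217
distance = √((3−-3)² + (2.5−2.5)²) = 6.0000; v₂ = distance/dt₂ = 4.0000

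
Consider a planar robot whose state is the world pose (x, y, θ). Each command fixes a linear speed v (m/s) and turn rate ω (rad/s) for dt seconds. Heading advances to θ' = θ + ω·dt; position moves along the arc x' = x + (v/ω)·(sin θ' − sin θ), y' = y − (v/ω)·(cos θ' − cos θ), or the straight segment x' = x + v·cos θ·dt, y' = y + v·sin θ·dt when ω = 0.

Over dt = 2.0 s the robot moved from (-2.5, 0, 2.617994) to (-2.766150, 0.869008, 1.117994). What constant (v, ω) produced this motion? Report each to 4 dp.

Δθ = 1.117994 − 2.617994 = -1.500000
ω = Δθ/dt = -1.500000/2.0 = -0.7500
R = −Δy/(cos θ' − cos θ) = -0.6667
v = R·ω = -0.6667·-0.7500 = 0.5000

v = 0.5000, ω = -0.7500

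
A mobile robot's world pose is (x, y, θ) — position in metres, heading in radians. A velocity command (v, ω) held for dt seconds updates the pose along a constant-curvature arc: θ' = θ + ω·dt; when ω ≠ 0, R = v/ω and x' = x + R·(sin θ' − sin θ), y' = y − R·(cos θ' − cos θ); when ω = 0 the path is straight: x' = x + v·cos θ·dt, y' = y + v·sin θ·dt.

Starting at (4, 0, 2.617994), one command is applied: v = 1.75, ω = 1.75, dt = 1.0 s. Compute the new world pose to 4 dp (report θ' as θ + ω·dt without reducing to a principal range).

θ' = 2.6180 + 1.75·1.0 = 4.3680
R = v/ω = 1.75/1.75 = 1.0000
x' = 4 + 1.0000·(sin 4.3680 − sin 2.6180) = 2.5587
y' = 0 − 1.0000·(cos 4.3680 − cos 2.6180) = -0.5284

(2.5587, -0.5284, 4.3680)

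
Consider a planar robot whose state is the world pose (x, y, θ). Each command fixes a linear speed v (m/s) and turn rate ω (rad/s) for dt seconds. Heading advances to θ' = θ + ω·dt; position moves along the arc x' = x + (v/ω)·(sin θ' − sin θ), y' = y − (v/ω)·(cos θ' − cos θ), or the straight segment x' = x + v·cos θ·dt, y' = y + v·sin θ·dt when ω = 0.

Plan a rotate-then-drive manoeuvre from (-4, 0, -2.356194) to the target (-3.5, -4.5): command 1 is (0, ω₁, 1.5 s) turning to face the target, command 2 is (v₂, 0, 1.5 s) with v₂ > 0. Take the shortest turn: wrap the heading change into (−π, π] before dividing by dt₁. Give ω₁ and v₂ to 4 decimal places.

ω₁ = 0.5974, v₂ = 3.0185

heading to target = atan2(-4.5−0, -3.5−-4) = -1.4601
Δθ = wrap(-1.4601 − -2.3562) = 0.8961; ω₁ = Δθ/dt₁ = 0.5974
distance = √((-3.5−-4)² + (-4.5−0)²) = 4.5277; v₂ = distance/dt₂ = 3.0185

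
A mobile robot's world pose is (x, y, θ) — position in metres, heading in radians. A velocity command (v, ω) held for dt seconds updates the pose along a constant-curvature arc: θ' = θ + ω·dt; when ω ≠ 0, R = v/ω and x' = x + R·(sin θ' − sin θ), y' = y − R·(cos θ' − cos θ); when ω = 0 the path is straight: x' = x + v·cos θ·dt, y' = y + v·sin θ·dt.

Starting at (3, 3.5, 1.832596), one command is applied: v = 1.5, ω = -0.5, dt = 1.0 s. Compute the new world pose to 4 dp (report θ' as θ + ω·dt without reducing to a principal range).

θ' = 1.8326 + -0.5·1.0 = 1.3326
R = v/ω = 1.5/-0.5 = -3.0000
x' = 3 + -3.0000·(sin 1.3326 − sin 1.8326) = 2.9825
y' = 3.5 − -3.0000·(cos 1.3326 − cos 1.8326) = 4.9843

(2.9825, 4.9843, 1.3326)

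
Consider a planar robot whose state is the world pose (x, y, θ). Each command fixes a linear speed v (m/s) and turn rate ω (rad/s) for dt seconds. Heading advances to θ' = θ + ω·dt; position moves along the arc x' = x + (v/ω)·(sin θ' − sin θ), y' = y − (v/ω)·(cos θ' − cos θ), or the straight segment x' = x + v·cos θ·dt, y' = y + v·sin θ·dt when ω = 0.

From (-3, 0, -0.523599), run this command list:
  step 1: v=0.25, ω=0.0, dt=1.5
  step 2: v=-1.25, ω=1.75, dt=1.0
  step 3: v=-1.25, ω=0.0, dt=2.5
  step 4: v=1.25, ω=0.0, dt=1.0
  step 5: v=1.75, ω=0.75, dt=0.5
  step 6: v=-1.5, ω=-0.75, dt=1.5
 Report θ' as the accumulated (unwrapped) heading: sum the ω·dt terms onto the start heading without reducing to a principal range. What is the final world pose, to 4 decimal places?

(-5.2838, -3.3091, 0.4764)

step 1: θ'=-0.5236 (straight) → pose (-2.6752, -0.1875, -0.5236)
step 2: θ'=1.2264 (R=-0.7143) → pose (-3.7047, -0.5649, 1.2264)
step 3: θ'=1.2264 (straight) → pose (-4.7598, -3.5064, 1.2264)
step 4: θ'=1.2264 (straight) → pose (-4.3378, -2.3298, 1.2264)
step 5: θ'=1.6014 (R=2.3333) → pose (-4.2019, -1.4706, 1.6014)
step 6: θ'=0.4764 (R=2.0000) → pose (-5.2838, -3.3091, 0.4764)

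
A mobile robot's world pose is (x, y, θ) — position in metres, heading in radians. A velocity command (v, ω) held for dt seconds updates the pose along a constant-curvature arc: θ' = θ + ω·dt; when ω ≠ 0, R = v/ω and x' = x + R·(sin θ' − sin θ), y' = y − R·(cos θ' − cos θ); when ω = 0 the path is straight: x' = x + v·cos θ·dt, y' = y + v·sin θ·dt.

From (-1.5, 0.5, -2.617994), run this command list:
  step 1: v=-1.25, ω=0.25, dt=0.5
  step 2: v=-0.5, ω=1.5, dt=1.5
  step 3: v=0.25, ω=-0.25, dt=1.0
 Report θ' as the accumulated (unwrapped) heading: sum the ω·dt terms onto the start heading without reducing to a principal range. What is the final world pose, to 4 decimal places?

step 1: θ'=-2.4930 (R=-5.0000) → pose (-0.9796, 0.8455, -2.4930)
step 2: θ'=-0.2430 (R=-0.3333) → pose (-1.1008, 1.4347, -0.2430)
step 3: θ'=-0.4930 (R=-1.0000) → pose (-0.8681, 1.3450, -0.4930)

(-0.8681, 1.3450, -0.4930)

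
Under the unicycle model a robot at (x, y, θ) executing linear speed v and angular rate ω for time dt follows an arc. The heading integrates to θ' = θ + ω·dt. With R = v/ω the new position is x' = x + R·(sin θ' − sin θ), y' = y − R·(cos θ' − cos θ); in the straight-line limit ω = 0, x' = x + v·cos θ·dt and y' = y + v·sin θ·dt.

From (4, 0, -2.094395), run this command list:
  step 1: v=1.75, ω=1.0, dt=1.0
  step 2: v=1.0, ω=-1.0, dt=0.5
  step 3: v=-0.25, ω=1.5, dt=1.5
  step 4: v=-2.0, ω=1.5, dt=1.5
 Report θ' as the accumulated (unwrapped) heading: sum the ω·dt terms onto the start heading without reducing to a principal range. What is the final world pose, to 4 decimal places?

step 1: θ'=-1.0944 (R=1.7500) → pose (3.9604, -1.6775, -1.0944)
step 2: θ'=-1.5944 (R=-1.0000) → pose (4.0715, -2.1597, -1.5944)
step 3: θ'=0.6556 (R=-0.1667) → pose (3.8032, -2.0237, 0.6556)
step 4: θ'=2.9056 (R=-1.3333) → pose (4.3044, -4.3769, 2.9056)

(4.3044, -4.3769, 2.9056)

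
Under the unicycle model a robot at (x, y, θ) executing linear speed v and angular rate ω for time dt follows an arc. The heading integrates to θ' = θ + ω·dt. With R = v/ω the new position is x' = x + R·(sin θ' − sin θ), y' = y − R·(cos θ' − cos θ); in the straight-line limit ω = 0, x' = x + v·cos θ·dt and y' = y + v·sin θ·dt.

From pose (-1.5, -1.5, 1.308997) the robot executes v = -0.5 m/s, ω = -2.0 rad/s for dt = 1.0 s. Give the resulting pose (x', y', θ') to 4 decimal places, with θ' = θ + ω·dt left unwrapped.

θ' = 1.3090 + -2.0·1.0 = -0.6910
R = v/ω = -0.5/-2.0 = 0.2500
x' = -1.5 + 0.2500·(sin -0.6910 − sin 1.3090) = -1.9008
y' = -1.5 − 0.2500·(cos -0.6910 − cos 1.3090) = -1.6279

(-1.9008, -1.6279, -0.6910)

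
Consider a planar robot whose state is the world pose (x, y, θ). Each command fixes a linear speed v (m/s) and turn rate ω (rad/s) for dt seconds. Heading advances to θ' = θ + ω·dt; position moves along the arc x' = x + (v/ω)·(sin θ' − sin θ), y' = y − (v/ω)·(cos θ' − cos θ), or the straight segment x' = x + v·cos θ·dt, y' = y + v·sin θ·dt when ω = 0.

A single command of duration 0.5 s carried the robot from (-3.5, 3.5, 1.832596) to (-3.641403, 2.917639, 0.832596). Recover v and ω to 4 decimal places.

v = -1.2500, ω = -2.0000

Δθ = 0.832596 − 1.832596 = -1.000000
ω = Δθ/dt = -1.000000/0.5 = -2.0000
R = −Δy/(cos θ' − cos θ) = 0.6250
v = R·ω = 0.6250·-2.0000 = -1.2500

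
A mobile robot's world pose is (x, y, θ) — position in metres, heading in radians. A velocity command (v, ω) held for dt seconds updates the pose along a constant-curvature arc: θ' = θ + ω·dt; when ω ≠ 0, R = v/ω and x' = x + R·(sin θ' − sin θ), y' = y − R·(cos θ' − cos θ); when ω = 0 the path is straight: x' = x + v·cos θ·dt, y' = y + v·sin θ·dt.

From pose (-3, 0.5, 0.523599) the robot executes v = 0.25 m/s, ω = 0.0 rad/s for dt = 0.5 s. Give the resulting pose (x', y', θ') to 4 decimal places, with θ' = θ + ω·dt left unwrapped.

θ' = 0.5236 + 0.0·0.5 = 0.5236
ω = 0 → straight: x' = -3 + 0.25·cos(0.5236)·0.5 = -2.8917
y' = 0.5 + 0.25·sin(0.5236)·0.5 = 0.5625

(-2.8917, 0.5625, 0.5236)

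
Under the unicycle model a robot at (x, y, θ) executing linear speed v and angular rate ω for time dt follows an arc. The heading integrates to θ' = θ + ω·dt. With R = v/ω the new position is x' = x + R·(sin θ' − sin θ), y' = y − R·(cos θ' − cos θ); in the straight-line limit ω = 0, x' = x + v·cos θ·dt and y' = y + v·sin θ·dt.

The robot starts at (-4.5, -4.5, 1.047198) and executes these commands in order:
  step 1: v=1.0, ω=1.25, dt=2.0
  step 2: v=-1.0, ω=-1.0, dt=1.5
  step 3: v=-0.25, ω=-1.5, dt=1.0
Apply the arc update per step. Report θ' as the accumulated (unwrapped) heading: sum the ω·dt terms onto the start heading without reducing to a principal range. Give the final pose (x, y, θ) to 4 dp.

(-4.2866, -4.0440, 0.5472)

step 1: θ'=3.5472 (R=0.8000) → pose (-5.5085, -3.3649, 3.5472)
step 2: θ'=2.0472 (R=1.0000) → pose (-4.2253, -3.8252, 2.0472)
step 3: θ'=0.5472 (R=0.1667) → pose (-4.2866, -4.0440, 0.5472)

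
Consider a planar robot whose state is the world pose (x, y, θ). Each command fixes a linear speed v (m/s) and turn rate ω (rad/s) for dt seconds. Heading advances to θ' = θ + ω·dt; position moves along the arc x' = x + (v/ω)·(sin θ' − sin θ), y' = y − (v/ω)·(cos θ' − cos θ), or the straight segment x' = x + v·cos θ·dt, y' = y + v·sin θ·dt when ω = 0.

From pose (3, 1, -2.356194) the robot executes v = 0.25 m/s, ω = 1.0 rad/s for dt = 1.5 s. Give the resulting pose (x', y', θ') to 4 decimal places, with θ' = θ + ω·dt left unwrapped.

(2.9879, 0.6594, -0.8562)

θ' = -2.3562 + 1.0·1.5 = -0.8562
R = v/ω = 0.25/1.0 = 0.2500
x' = 3 + 0.2500·(sin -0.8562 − sin -2.3562) = 2.9879
y' = 1 − 0.2500·(cos -0.8562 − cos -2.3562) = 0.6594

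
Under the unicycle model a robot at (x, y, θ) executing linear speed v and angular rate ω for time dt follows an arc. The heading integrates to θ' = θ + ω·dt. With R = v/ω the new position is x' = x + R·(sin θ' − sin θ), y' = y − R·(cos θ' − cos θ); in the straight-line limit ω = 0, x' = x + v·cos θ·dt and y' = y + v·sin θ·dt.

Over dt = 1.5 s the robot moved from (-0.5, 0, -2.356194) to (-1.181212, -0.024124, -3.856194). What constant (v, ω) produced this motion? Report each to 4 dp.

Δθ = -3.856194 − -2.356194 = -1.500000
ω = Δθ/dt = -1.500000/1.5 = -1.0000
R = Δx/(sin θ' − sin θ) = -0.5000
v = R·ω = -0.5000·-1.0000 = 0.5000

v = 0.5000, ω = -1.0000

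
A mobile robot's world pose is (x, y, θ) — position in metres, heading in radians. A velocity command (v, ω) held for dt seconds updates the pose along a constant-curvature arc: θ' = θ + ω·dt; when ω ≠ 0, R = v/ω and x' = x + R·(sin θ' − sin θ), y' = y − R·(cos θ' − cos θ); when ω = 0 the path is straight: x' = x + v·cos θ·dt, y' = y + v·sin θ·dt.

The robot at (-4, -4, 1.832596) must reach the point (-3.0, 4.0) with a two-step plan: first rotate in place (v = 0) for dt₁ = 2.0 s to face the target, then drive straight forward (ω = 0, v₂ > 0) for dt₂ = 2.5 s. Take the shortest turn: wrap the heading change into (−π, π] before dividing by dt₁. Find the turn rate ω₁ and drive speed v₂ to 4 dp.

heading to target = atan2(4−-4, -3−-4) = 1.4464
Δθ = wrap(1.4464 − 1.8326) = -0.3862; ω₁ = Δθ/dt₁ = -0.1931
distance = √((-3−-4)² + (4−-4)²) = 8.0623; v₂ = distance/dt₂ = 3.2249

ω₁ = -0.1931, v₂ = 3.2249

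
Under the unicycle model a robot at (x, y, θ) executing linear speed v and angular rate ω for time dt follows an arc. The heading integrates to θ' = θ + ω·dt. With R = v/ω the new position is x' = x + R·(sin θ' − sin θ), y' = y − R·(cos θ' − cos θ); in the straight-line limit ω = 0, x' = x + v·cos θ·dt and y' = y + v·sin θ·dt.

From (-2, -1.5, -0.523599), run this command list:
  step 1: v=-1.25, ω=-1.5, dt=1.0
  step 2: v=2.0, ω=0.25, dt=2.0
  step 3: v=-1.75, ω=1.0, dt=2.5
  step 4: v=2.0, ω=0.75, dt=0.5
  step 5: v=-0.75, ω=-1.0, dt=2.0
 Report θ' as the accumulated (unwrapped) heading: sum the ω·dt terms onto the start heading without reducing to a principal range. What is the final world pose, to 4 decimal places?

(-7.1195, -2.9151, -0.6486)

step 1: θ'=-2.0236 (R=0.8333) → pose (-2.3327, -0.4137, -2.0236)
step 2: θ'=-1.5236 (R=8.0000) → pose (-3.1300, -4.2911, -1.5236)
step 3: θ'=0.9764 (R=-1.7500) → pose (-6.3279, -3.3936, 0.9764)
step 4: θ'=1.3514 (R=2.6667) → pose (-5.9344, -2.4806, 1.3514)
step 5: θ'=-0.6486 (R=0.7500) → pose (-7.1195, -2.9151, -0.6486)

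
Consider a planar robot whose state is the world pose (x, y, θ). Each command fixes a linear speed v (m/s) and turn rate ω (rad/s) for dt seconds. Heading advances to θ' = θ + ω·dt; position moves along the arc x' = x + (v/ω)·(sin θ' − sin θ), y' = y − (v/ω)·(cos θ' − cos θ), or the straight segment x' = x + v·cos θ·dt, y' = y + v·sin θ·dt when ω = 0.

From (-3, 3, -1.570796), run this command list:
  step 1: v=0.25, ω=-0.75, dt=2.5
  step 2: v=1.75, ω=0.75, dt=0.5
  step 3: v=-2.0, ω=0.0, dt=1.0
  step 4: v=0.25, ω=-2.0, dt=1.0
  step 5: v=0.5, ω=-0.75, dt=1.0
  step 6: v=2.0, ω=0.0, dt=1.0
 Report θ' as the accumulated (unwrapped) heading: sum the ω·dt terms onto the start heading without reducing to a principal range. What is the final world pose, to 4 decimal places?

step 1: θ'=-3.4458 (R=-0.3333) → pose (-3.4332, 2.6820, -3.4458)
step 2: θ'=-3.0708 (R=2.3333) → pose (-4.2971, 2.7833, -3.0708)
step 3: θ'=-3.0708 (straight) → pose (-2.3022, 2.9247, -3.0708)
step 4: θ'=-5.0708 (R=-0.1250) → pose (-2.4281, 3.0933, -5.0708)
step 5: θ'=-5.8208 (R=-0.6667) → pose (-2.1011, 3.4561, -5.8208)
step 6: θ'=-5.8208 (straight) → pose (-0.3112, 4.3482, -5.8208)

(-0.3112, 4.3482, -5.8208)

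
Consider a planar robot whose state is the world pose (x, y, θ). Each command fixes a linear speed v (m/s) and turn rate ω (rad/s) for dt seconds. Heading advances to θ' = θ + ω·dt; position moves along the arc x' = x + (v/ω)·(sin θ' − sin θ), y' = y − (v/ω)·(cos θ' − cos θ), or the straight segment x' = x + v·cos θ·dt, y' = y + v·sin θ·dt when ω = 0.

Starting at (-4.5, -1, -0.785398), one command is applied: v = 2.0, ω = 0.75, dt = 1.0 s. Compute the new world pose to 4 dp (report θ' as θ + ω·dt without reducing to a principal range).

(-2.7088, -1.7794, -0.0354)

θ' = -0.7854 + 0.75·1.0 = -0.0354
R = v/ω = 2.0/0.75 = 2.6667
x' = -4.5 + 2.6667·(sin -0.0354 − sin -0.7854) = -2.7088
y' = -1 − 2.6667·(cos -0.0354 − cos -0.7854) = -1.7794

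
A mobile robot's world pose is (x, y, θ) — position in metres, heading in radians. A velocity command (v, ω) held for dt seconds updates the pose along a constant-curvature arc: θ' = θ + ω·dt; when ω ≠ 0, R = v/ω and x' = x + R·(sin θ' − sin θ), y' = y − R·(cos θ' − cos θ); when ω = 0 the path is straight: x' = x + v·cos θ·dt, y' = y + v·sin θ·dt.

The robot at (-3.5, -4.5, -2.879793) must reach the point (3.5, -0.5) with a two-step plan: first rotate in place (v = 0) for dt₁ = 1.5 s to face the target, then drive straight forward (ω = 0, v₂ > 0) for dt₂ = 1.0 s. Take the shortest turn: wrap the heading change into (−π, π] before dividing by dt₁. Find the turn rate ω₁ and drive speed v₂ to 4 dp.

heading to target = atan2(-0.5−-4.5, 3.5−-3.5) = 0.5191
Δθ = wrap(0.5191 − -2.8798) = -2.8842; ω₁ = Δθ/dt₁ = -1.9228
distance = √((3.5−-3.5)² + (-0.5−-4.5)²) = 8.0623; v₂ = distance/dt₂ = 8.0623

ω₁ = -1.9228, v₂ = 8.0623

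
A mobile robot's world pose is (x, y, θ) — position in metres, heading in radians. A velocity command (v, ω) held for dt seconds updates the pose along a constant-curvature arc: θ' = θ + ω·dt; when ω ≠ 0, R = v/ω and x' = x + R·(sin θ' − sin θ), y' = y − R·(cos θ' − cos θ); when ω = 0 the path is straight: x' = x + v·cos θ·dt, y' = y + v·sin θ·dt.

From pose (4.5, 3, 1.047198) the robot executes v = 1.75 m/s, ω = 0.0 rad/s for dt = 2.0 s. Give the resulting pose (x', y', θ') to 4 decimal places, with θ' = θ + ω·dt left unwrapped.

(6.2500, 6.0311, 1.0472)

θ' = 1.0472 + 0.0·2.0 = 1.0472
ω = 0 → straight: x' = 4.5 + 1.75·cos(1.0472)·2.0 = 6.2500
y' = 3 + 1.75·sin(1.0472)·2.0 = 6.0311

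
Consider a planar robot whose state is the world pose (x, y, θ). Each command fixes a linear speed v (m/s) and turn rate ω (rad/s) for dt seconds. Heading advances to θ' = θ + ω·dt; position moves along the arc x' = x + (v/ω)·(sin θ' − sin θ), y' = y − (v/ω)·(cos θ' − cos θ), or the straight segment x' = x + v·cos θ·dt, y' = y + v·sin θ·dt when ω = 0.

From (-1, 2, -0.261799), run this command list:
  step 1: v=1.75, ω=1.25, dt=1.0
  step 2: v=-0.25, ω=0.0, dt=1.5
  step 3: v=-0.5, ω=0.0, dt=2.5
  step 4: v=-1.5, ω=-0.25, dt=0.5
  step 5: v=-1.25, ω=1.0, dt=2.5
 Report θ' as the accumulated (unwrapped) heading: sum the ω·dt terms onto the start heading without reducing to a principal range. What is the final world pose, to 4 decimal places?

(0.4113, -1.4057, 3.3632)

step 1: θ'=0.9882 (R=1.4000) → pose (0.5314, 2.5820, 0.9882)
step 2: θ'=0.9882 (straight) → pose (0.3251, 2.2689, 0.9882)
step 3: θ'=0.9882 (straight) → pose (-0.3627, 1.2251, 0.9882)
step 4: θ'=0.8632 (R=6.0000) → pose (-0.8133, 0.6262, 0.8632)
step 5: θ'=3.3632 (R=-1.2500) → pose (0.4113, -1.4057, 3.3632)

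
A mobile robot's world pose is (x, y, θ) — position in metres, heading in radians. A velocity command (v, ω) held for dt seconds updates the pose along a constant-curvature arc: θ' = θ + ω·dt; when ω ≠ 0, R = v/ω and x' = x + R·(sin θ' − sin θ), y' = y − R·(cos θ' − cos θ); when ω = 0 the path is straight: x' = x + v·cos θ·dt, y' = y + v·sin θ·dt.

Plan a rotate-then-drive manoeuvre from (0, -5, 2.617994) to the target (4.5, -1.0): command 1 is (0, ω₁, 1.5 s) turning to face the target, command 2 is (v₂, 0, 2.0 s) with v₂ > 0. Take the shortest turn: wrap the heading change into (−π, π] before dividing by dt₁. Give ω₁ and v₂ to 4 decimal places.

ω₁ = -1.2609, v₂ = 3.0104

heading to target = atan2(-1−-5, 4.5−0) = 0.7266
Δθ = wrap(0.7266 − 2.6180) = -1.8914; ω₁ = Δθ/dt₁ = -1.2609
distance = √((4.5−0)² + (-1−-5)²) = 6.0208; v₂ = distance/dt₂ = 3.0104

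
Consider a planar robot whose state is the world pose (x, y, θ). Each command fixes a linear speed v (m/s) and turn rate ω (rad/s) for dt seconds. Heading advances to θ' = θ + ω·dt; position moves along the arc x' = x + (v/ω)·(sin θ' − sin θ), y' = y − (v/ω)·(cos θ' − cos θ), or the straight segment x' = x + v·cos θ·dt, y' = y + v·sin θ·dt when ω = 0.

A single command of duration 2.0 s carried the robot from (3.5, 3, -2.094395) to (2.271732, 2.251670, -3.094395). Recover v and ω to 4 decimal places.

v = 0.7500, ω = -0.5000

Δθ = -3.094395 − -2.094395 = -1.000000
ω = Δθ/dt = -1.000000/2.0 = -0.5000
R = Δx/(sin θ' − sin θ) = -1.5000
v = R·ω = -1.5000·-0.5000 = 0.7500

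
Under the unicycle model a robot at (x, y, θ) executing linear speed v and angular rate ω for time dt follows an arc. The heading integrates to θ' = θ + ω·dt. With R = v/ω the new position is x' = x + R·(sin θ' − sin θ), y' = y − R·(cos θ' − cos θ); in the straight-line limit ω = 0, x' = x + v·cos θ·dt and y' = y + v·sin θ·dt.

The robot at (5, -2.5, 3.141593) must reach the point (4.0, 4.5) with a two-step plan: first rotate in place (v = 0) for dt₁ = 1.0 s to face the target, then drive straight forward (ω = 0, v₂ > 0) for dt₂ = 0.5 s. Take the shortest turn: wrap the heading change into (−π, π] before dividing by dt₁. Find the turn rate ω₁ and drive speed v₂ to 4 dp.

heading to target = atan2(4.5−-2.5, 4−5) = 1.7127
Δθ = wrap(1.7127 − 3.1416) = -1.4289; ω₁ = Δθ/dt₁ = -1.4289
distance = √((4−5)² + (4.5−-2.5)²) = 7.0711; v₂ = distance/dt₂ = 14.1421

ω₁ = -1.4289, v₂ = 14.1421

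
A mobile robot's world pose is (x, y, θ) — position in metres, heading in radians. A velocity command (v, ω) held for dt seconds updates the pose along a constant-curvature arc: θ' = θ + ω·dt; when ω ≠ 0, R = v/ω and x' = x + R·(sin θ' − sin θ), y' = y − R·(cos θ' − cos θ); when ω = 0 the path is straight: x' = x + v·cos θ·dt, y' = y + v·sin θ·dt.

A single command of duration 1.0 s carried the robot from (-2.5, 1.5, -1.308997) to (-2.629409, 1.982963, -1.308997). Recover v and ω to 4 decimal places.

v = -0.5000, ω = 0.0000

Δθ = -1.308997 − -1.308997 = 0.000000
ω = Δθ/dt = 0.000000/1.0 = 0.0000
ω = 0 → v = (Δx·cos θ + Δy·sin θ)/dt = -0.5000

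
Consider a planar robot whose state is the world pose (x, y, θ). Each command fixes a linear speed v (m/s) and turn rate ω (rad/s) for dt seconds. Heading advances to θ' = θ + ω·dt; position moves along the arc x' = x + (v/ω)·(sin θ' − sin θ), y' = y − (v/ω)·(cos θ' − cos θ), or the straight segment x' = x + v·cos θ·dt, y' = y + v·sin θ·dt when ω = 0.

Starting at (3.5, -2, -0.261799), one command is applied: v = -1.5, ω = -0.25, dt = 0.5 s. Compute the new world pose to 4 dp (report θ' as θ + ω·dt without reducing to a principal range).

θ' = -0.2618 + -0.25·0.5 = -0.3868
R = v/ω = -1.5/-0.25 = 6.0000
x' = 3.5 + 6.0000·(sin -0.3868 − sin -0.2618) = 2.7896
y' = -2 − 6.0000·(cos -0.3868 − cos -0.2618) = -1.7612

(2.7896, -1.7612, -0.3868)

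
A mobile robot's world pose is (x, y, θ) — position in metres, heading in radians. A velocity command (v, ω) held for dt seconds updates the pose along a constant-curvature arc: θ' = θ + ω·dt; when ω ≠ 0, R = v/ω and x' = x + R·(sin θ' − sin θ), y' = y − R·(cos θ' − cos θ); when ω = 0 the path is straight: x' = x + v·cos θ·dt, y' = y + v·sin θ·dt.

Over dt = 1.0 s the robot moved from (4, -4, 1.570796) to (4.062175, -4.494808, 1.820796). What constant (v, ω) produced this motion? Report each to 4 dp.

Δθ = 1.820796 − 1.570796 = 0.250000
ω = Δθ/dt = 0.250000/1.0 = 0.2500
R = −Δy/(cos θ' − cos θ) = -2.0000
v = R·ω = -2.0000·0.2500 = -0.5000

v = -0.5000, ω = 0.2500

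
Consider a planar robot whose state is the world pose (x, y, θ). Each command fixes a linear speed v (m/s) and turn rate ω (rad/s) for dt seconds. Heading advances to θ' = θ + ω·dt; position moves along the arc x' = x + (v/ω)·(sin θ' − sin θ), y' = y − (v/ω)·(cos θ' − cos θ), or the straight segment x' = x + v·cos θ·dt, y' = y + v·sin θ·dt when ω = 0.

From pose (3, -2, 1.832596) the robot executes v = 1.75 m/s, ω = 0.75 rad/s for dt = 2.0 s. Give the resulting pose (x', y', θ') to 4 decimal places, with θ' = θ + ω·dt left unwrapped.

θ' = 1.8326 + 0.75·2.0 = 3.3326
R = v/ω = 1.75/0.75 = 2.3333
x' = 3 + 2.3333·(sin 3.3326 − sin 1.8326) = 0.3032
y' = -2 − 2.3333·(cos 3.3326 − cos 1.8326) = -0.3130

(0.3032, -0.3130, 3.3326)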